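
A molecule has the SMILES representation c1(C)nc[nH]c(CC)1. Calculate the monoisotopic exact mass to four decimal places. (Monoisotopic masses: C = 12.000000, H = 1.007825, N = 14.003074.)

110.0844

Atom tally by fragment:
  imidazole ring core → C:3 H:4 N:2
  (− 2 ring H displaced by substituents)
  + CH3 → C:1 H:3
  + C2H5 → C:2 H:5
Element totals:
  C: 6
  H: 10
  N: 2
Molecular formula: C6H10N2.
  M = 6(12.0) + 10(1.007825) + 2(14.003074)
    = 72.000000 + 10.078250 + 28.006148 = 110.084398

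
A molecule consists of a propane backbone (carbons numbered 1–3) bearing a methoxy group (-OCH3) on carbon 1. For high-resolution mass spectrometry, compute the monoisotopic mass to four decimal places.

Atom tally by fragment:
  CH3OCH2 → C:2 H:5 O:1
  CH2 → C:1 H:2
  CH3 → C:1 H:3
Element totals:
  C: 4
  H: 10
  O: 1
Molecular formula: C4H10O.
  M = 4(12.0) + 10(1.007825) + 15.994915
    = 48.000000 + 10.078250 + 15.994915 = 74.073165

74.0732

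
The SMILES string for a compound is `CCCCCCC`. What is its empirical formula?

Atom tally by fragment:
  CH3 → C:1 H:3
  CH2 → C:1 H:2
  CH2 → C:1 H:2
  CH2 → C:1 H:2
  CH2 → C:1 H:2
  CH2 → C:1 H:2
  CH3 → C:1 H:3
Element totals:
  C: 7
  H: 16
Molecular formula: C7H16.
gcd of subscripts (7, 16) = 1, so the empirical formula equals the molecular formula.

C7H16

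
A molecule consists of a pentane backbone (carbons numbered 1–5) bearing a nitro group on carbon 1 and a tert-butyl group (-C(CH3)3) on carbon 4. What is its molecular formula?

Atom tally by fragment:
  O2NCH2 → C:1 H:2 N:1 O:2
  CH2 → C:1 H:2
  CH2 → C:1 H:2
  CH(C(CH3)3) → C:5 H:10
  CH3 → C:1 H:3
Element totals:
  C: 9
  H: 19
  N: 1
  O: 2

C9H19NO2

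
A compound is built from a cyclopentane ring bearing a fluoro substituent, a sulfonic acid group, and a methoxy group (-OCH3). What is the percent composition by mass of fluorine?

Atom tally by fragment:
  cyclopentane ring core → C:5 H:10
  (− 3 ring H displaced by substituents)
  + F → F:1
  + SO3H → S:1 O:3 H:1
  + OCH3 → C:1 H:3 O:1
Element totals:
  C: 6
  H: 11
  F: 1
  O: 4
  S: 1
Molecular formula: C6H11FO4S.
Molar mass = 198.208 g/mol.
Mass from F: 1 × 18.998 = 18.998 g/mol.
%F = 18.998 / 198.208 × 100 = 9.58%.

9.58%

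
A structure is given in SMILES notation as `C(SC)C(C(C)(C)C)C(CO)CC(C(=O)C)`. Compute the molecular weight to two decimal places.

246.41 g/mol

Atom tally by fragment:
  CH3SCH2 → C:2 H:5 S:1
  CH(C(CH3)3) → C:5 H:10
  CH(CH2OH) → C:2 H:4 O:1
  CH2 → C:1 H:2
  CH2COCH3 → C:3 H:5 O:1
Element totals:
  C: 13
  H: 26
  O: 2
  S: 1
Molecular formula: C13H26O2S.
  M = 13(12.011) + 26(1.008) + 2(15.999) + 32.06
    = 156.143 + 26.208 + 31.998 + 32.060 = 246.409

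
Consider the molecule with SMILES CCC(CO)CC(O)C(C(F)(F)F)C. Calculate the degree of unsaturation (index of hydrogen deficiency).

Atom tally by fragment:
  CH3 → C:1 H:3
  CH2 → C:1 H:2
  CH(CH2OH) → C:2 H:4 O:1
  CH2 → C:1 H:2
  CH(OH) → C:1 H:2 O:1
  CH(CF3) → C:2 H:1 F:3
  CH3 → C:1 H:3
Element totals:
  C: 9
  H: 17
  F: 3
  O: 2
Molecular formula: C9H17F3O2.
DoU = (2C + 2 + N − H − X) / 2 = (2·9 + 2 + 0 − 17 − 3) / 2 = 0.

0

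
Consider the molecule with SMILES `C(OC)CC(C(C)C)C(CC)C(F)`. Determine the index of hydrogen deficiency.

0

Atom tally by fragment:
  CH3OCH2 → C:2 H:5 O:1
  CH2 → C:1 H:2
  CH(CH(CH3)2) → C:4 H:8
  CH(C2H5) → C:3 H:6
  CH2F → C:1 H:2 F:1
Element totals:
  C: 11
  H: 23
  F: 1
  O: 1
Molecular formula: C11H23FO.
DoU = (2C + 2 + N − H − X) / 2 = (2·11 + 2 + 0 − 23 − 1) / 2 = 0.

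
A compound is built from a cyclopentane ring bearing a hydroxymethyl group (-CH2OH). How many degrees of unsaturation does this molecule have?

1

Atom tally by fragment:
  cyclopentane ring core → C:5 H:10
  (− 1 ring H displaced by substituents)
  + CH2OH → C:1 H:3 O:1
Element totals:
  C: 6
  H: 12
  O: 1
Molecular formula: C6H12O.
DoU = (2C + 2 + N − H − X) / 2 = (2·6 + 2 + 0 − 12 − 0) / 2 = 1.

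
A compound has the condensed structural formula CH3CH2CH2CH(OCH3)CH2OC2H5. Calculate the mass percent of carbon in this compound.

Element totals:
  C: 8
  H: 18
  O: 2
Molecular formula: C8H18O2.
Molar mass = 146.230 g/mol.
Mass from C: 8 × 12.011 = 96.088 g/mol.
%C = 96.088 / 146.230 × 100 = 65.71%.

65.71%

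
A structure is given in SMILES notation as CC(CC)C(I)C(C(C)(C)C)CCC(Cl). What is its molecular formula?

Atom tally by fragment:
  CH3 → C:1 H:3
  CH(C2H5) → C:3 H:6
  CH(I) → C:1 H:1 I:1
  CH(C(CH3)3) → C:5 H:10
  CH2 → C:1 H:2
  CH2 → C:1 H:2
  CH2Cl → C:1 H:2 Cl:1
Element totals:
  C: 13
  H: 26
  Cl: 1
  I: 1

C13H26ClI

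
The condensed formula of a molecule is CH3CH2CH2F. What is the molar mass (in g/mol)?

62.09 g/mol

Atom tally by fragment:
  CH3 → C:1 H:3
  CH2 → C:1 H:2
  CH2F → C:1 H:2 F:1
Element totals:
  C: 3
  H: 7
  F: 1
Molecular formula: C3H7F.
  M = 3(12.011) + 7(1.008) + 18.998
    = 36.033 + 7.056 + 18.998 = 62.087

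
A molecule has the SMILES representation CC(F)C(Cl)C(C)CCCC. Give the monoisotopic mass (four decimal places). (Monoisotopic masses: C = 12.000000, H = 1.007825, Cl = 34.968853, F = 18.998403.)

180.1081

Atom tally by fragment:
  CH3 → C:1 H:3
  CH(F) → C:1 H:1 F:1
  CH(Cl) → C:1 H:1 Cl:1
  CH(CH3) → C:2 H:4
  CH2 → C:1 H:2
  CH2 → C:1 H:2
  CH2 → C:1 H:2
  CH3 → C:1 H:3
Element totals:
  C: 9
  H: 18
  Cl: 1
  F: 1
Molecular formula: C9H18ClF.
  M = 9(12.0) + 18(1.007825) + 34.968853 + 18.998403
    = 108.000000 + 18.140850 + 34.968853 + 18.998403 = 180.108106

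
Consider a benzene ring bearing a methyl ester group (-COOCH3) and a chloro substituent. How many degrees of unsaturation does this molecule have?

Atom tally by fragment:
  benzene ring core → C:6 H:6
  (− 2 ring H displaced by substituents)
  + COOCH3 → C:2 H:3 O:2
  + Cl → Cl:1
Element totals:
  C: 8
  H: 7
  Cl: 1
  O: 2
Molecular formula: C8H7ClO2.
DoU = (2C + 2 + N − H − X) / 2 = (2·8 + 2 + 0 − 7 − 1) / 2 = 5.

5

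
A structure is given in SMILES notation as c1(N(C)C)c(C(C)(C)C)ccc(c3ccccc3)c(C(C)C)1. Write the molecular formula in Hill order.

C21H29N

Atom tally by fragment:
  benzene ring core → C:6 H:6
  (− 4 ring H displaced by substituents)
  + N(CH3)2 → N:1 C:2 H:6
  + C(CH3)3 → C:4 H:9
  + C6H5 → C:6 H:5
  + CH(CH3)2 → C:3 H:7
Element totals:
  C: 21
  H: 29
  N: 1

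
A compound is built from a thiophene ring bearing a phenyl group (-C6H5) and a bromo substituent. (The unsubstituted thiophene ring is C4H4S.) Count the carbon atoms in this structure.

Atom tally by fragment:
  thiophene ring core → C:4 H:4 S:1
  (− 2 ring H displaced by substituents)
  + C6H5 → C:6 H:5
  + Br → Br:1
Element totals:
  C: 10
  H: 7
  Br: 1
  S: 1

10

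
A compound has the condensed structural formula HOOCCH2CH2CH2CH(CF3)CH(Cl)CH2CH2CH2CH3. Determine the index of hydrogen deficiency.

1

Element totals:
  C: 11
  H: 18
  Cl: 1
  F: 3
  O: 2
Molecular formula: C11H18ClF3O2.
DoU = (2C + 2 + N − H − X) / 2 = (2·11 + 2 + 0 − 18 − 4) / 2 = 1.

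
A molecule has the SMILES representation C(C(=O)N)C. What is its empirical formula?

C3H7NO

Atom tally by fragment:
  H2NOCCH2 → C:2 H:4 O:1 N:1
  CH3 → C:1 H:3
Element totals:
  C: 3
  H: 7
  N: 1
  O: 1
Molecular formula: C3H7NO.
gcd of subscripts (3, 7, 1, 1) = 1, so the empirical formula equals the molecular formula.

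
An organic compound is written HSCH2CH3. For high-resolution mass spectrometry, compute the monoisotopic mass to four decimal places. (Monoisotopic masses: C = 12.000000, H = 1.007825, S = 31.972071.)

Atom tally by fragment:
  HSCH2 → C:1 H:3 S:1
  CH3 → C:1 H:3
Element totals:
  C: 2
  H: 6
  S: 1
Molecular formula: C2H6S.
  M = 2(12.0) + 6(1.007825) + 31.972071
    = 24.000000 + 6.046950 + 31.972071 = 62.019021

62.0190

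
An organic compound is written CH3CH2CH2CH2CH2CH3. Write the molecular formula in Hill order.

Atom tally by fragment:
  CH3 → C:1 H:3
  CH2 → C:1 H:2
  CH2 → C:1 H:2
  CH2 → C:1 H:2
  CH2 → C:1 H:2
  CH3 → C:1 H:3
Element totals:
  C: 6
  H: 14

C6H14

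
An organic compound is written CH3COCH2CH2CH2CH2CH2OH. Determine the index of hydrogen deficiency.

Atom tally by fragment:
  CH3COCH2 → C:3 H:5 O:1
  CH2 → C:1 H:2
  CH2 → C:1 H:2
  CH2CH2OH → C:2 H:5 O:1
Element totals:
  C: 7
  H: 14
  O: 2
Molecular formula: C7H14O2.
DoU = (2C + 2 + N − H − X) / 2 = (2·7 + 2 + 0 − 14 − 0) / 2 = 1.

1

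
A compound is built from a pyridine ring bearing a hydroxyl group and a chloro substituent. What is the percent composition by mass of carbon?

46.36%

Atom tally by fragment:
  pyridine ring core → C:5 H:5 N:1
  (− 2 ring H displaced by substituents)
  + OH → O:1 H:1
  + Cl → Cl:1
Element totals:
  C: 5
  H: 4
  Cl: 1
  N: 1
  O: 1
Molecular formula: C5H4ClNO.
Molar mass = 129.543 g/mol.
Mass from C: 5 × 12.011 = 60.055 g/mol.
%C = 60.055 / 129.543 × 100 = 46.36%.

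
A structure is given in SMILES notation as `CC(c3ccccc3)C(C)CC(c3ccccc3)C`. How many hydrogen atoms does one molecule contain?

24

Atom tally by fragment:
  CH3 → C:1 H:3
  CH(C6H5) → C:7 H:6
  CH(CH3) → C:2 H:4
  CH2 → C:1 H:2
  CH(C6H5) → C:7 H:6
  CH3 → C:1 H:3
Element totals:
  C: 19
  H: 24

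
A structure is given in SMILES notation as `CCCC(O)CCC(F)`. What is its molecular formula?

Atom tally by fragment:
  CH3 → C:1 H:3
  CH2 → C:1 H:2
  CH2 → C:1 H:2
  CH(OH) → C:1 H:2 O:1
  CH2 → C:1 H:2
  CH2 → C:1 H:2
  CH2F → C:1 H:2 F:1
Element totals:
  C: 7
  H: 15
  F: 1
  O: 1

C7H15FO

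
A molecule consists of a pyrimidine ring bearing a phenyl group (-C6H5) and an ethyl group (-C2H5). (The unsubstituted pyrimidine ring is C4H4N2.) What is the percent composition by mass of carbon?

78.23%

Atom tally by fragment:
  pyrimidine ring core → C:4 H:4 N:2
  (− 2 ring H displaced by substituents)
  + C6H5 → C:6 H:5
  + C2H5 → C:2 H:5
Element totals:
  C: 12
  H: 12
  N: 2
Molecular formula: C12H12N2.
Molar mass = 184.242 g/mol.
Mass from C: 12 × 12.011 = 144.132 g/mol.
%C = 144.132 / 184.242 × 100 = 78.23%.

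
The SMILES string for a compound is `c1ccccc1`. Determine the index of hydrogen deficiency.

Atom tally by fragment:
  benzene ring core → C:6 H:6
Element totals:
  C: 6
  H: 6
Molecular formula: C6H6.
DoU = (2C + 2 + N − H − X) / 2 = (2·6 + 2 + 0 − 6 − 0) / 2 = 4.

4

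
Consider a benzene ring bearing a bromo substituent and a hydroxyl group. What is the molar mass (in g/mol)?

173.01 g/mol

Atom tally by fragment:
  benzene ring core → C:6 H:6
  (− 2 ring H displaced by substituents)
  + Br → Br:1
  + OH → O:1 H:1
Element totals:
  C: 6
  H: 5
  Br: 1
  O: 1
Molecular formula: C6H5BrO.
  M = 6(12.011) + 5(1.008) + 79.904 + 15.999
    = 72.066 + 5.040 + 79.904 + 15.999 = 173.009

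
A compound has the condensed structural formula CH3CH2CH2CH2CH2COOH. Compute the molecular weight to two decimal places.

116.16 g/mol

Element totals:
  C: 6
  H: 12
  O: 2
Molecular formula: C6H12O2.
  M = 6(12.011) + 12(1.008) + 2(15.999)
    = 72.066 + 12.096 + 31.998 = 116.160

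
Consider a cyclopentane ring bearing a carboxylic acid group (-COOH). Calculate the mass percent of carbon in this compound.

Atom tally by fragment:
  cyclopentane ring core → C:5 H:10
  (− 1 ring H displaced by substituents)
  + COOH → C:1 H:1 O:2
Element totals:
  C: 6
  H: 10
  O: 2
Molecular formula: C6H10O2.
Molar mass = 114.144 g/mol.
Mass from C: 6 × 12.011 = 72.066 g/mol.
%C = 72.066 / 114.144 × 100 = 63.14%.

63.14%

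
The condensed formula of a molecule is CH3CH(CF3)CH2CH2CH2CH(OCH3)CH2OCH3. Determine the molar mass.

228.25 g/mol

Element totals:
  C: 10
  H: 19
  F: 3
  O: 2
Molecular formula: C10H19F3O2.
  M = 10(12.011) + 19(1.008) + 3(18.998) + 2(15.999)
    = 120.110 + 19.152 + 56.994 + 31.998 = 228.254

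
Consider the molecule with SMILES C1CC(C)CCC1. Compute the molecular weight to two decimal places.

98.19 g/mol

Atom tally by fragment:
  cyclohexane ring core → C:6 H:12
  (− 1 ring H displaced by substituents)
  + CH3 → C:1 H:3
Element totals:
  C: 7
  H: 14
Molecular formula: C7H14.
  M = 7(12.011) + 14(1.008)
    = 84.077 + 14.112 = 98.189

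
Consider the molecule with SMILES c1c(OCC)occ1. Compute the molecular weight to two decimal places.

Atom tally by fragment:
  furan ring core → C:4 H:4 O:1
  (− 1 ring H displaced by substituents)
  + OC2H5 → C:2 H:5 O:1
Element totals:
  C: 6
  H: 8
  O: 2
Molecular formula: C6H8O2.
  M = 6(12.011) + 8(1.008) + 2(15.999)
    = 72.066 + 8.064 + 31.998 = 112.128

112.13 g/mol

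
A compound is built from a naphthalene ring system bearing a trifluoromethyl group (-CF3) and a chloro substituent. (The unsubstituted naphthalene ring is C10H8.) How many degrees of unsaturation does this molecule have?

7

Atom tally by fragment:
  naphthalene ring system core → C:10 H:8
  (− 2 ring H displaced by substituents)
  + CF3 → C:1 F:3
  + Cl → Cl:1
Element totals:
  C: 11
  H: 6
  Cl: 1
  F: 3
Molecular formula: C11H6ClF3.
DoU = (2C + 2 + N − H − X) / 2 = (2·11 + 2 + 0 − 6 − 4) / 2 = 7.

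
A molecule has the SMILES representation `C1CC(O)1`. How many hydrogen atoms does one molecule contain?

Atom tally by fragment:
  cyclopropane ring core → C:3 H:6
  (− 1 ring H displaced by substituents)
  + OH → O:1 H:1
Element totals:
  C: 3
  H: 6
  O: 1

6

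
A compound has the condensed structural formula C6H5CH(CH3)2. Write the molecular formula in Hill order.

C9H12

Atom tally by fragment:
  benzene ring core → C:6 H:6
  (− 1 ring H displaced by substituents)
  + CH(CH3)2 → C:3 H:7
Element totals:
  C: 9
  H: 12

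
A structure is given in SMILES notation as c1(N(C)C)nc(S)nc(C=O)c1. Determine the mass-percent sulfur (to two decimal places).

17.50%

Atom tally by fragment:
  pyrimidine ring core → C:4 H:4 N:2
  (− 3 ring H displaced by substituents)
  + N(CH3)2 → N:1 C:2 H:6
  + SH → S:1 H:1
  + CHO → C:1 H:1 O:1
Element totals:
  C: 7
  H: 9
  N: 3
  O: 1
  S: 1
Molecular formula: C7H9N3OS.
Molar mass = 183.229 g/mol.
Mass from S: 1 × 32.06 = 32.060 g/mol.
%S = 32.060 / 183.229 × 100 = 17.50%.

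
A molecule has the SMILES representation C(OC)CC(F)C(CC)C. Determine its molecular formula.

C8H17FO

Atom tally by fragment:
  CH3OCH2 → C:2 H:5 O:1
  CH2 → C:1 H:2
  CH(F) → C:1 H:1 F:1
  CH(C2H5) → C:3 H:6
  CH3 → C:1 H:3
Element totals:
  C: 8
  H: 17
  F: 1
  O: 1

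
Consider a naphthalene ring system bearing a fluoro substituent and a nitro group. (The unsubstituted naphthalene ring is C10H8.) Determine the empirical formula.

Atom tally by fragment:
  naphthalene ring system core → C:10 H:8
  (− 2 ring H displaced by substituents)
  + F → F:1
  + NO2 → N:1 O:2
Element totals:
  C: 10
  H: 6
  F: 1
  N: 1
  O: 2
Molecular formula: C10H6FNO2.
gcd of subscripts (10, 1, 6, 1, 2) = 1, so the empirical formula equals the molecular formula.

C10H6FNO2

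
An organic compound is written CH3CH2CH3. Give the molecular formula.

Atom tally by fragment:
  CH3 → C:1 H:3
  CH2 → C:1 H:2
  CH3 → C:1 H:3
Element totals:
  C: 3
  H: 8

C3H8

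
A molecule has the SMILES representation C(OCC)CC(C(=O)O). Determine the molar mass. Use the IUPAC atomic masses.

Atom tally by fragment:
  C2H5OCH2 → C:3 H:7 O:1
  CH2 → C:1 H:2
  CH2COOH → C:2 H:3 O:2
Element totals:
  C: 6
  H: 12
  O: 3
Molecular formula: C6H12O3.
  M = 6(12.011) + 12(1.008) + 3(15.999)
    = 72.066 + 12.096 + 47.997 = 132.159

132.16 g/mol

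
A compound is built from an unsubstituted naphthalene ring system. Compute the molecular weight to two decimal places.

128.17 g/mol

Atom tally by fragment:
  naphthalene ring system core → C:10 H:8
Element totals:
  C: 10
  H: 8
Molecular formula: C10H8.
  M = 10(12.011) + 8(1.008)
    = 120.110 + 8.064 = 128.174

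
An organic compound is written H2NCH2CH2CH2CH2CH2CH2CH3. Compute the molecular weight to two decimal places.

Element totals:
  C: 7
  H: 17
  N: 1
Molecular formula: C7H17N.
  M = 7(12.011) + 17(1.008) + 14.007
    = 84.077 + 17.136 + 14.007 = 115.220

115.22 g/mol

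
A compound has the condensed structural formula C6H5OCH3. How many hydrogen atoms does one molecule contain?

8

Element totals:
  C: 7
  H: 8
  O: 1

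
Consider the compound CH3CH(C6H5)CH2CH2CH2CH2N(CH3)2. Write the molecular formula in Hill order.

C14H23N

Element totals:
  C: 14
  H: 23
  N: 1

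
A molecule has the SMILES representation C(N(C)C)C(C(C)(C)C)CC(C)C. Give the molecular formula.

Atom tally by fragment:
  (CH3)2NCH2 → C:3 H:8 N:1
  CH(C(CH3)3) → C:5 H:10
  CH2 → C:1 H:2
  CH(CH3) → C:2 H:4
  CH3 → C:1 H:3
Element totals:
  C: 12
  H: 27
  N: 1

C12H27N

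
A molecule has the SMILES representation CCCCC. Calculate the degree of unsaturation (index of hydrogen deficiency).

Atom tally by fragment:
  CH3 → C:1 H:3
  CH2 → C:1 H:2
  CH2 → C:1 H:2
  CH2 → C:1 H:2
  CH3 → C:1 H:3
Element totals:
  C: 5
  H: 12
Molecular formula: C5H12.
DoU = (2C + 2 + N − H − X) / 2 = (2·5 + 2 + 0 − 12 − 0) / 2 = 0.

0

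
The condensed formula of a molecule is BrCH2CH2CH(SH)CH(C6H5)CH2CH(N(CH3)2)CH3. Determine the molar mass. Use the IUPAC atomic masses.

330.33 g/mol

Atom tally by fragment:
  BrCH2 → C:1 H:2 Br:1
  CH2 → C:1 H:2
  CH(SH) → C:1 H:2 S:1
  CH(C6H5) → C:7 H:6
  CH2 → C:1 H:2
  CH(N(CH3)2) → C:3 H:7 N:1
  CH3 → C:1 H:3
Element totals:
  C: 15
  H: 24
  Br: 1
  N: 1
  S: 1
Molecular formula: C15H24BrNS.
  M = 15(12.011) + 24(1.008) + 79.904 + 14.007 + 32.06
    = 180.165 + 24.192 + 79.904 + 14.007 + 32.060 = 330.328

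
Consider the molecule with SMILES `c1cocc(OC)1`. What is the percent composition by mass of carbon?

61.22%

Atom tally by fragment:
  furan ring core → C:4 H:4 O:1
  (− 1 ring H displaced by substituents)
  + OCH3 → C:1 H:3 O:1
Element totals:
  C: 5
  H: 6
  O: 2
Molecular formula: C5H6O2.
Molar mass = 98.101 g/mol.
Mass from C: 5 × 12.011 = 60.055 g/mol.
%C = 60.055 / 98.101 × 100 = 61.22%.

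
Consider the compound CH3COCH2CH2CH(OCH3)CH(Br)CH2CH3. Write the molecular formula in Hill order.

C9H17BrO2

Element totals:
  C: 9
  H: 17
  Br: 1
  O: 2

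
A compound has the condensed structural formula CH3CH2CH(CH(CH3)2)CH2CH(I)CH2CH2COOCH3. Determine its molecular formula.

C12H23IO2

Atom tally by fragment:
  CH3 → C:1 H:3
  CH2 → C:1 H:2
  CH(CH(CH3)2) → C:4 H:8
  CH2 → C:1 H:2
  CH(I) → C:1 H:1 I:1
  CH2 → C:1 H:2
  CH2COOCH3 → C:3 H:5 O:2
Element totals:
  C: 12
  H: 23
  I: 1
  O: 2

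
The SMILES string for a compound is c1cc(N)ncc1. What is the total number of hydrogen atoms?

Atom tally by fragment:
  pyridine ring core → C:5 H:5 N:1
  (− 1 ring H displaced by substituents)
  + NH2 → N:1 H:2
Element totals:
  C: 5
  H: 6
  N: 2

6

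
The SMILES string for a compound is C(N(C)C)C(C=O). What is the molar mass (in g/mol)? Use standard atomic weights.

Atom tally by fragment:
  (CH3)2NCH2 → C:3 H:8 N:1
  CH2CHO → C:2 H:3 O:1
Element totals:
  C: 5
  H: 11
  N: 1
  O: 1
Molecular formula: C5H11NO.
  M = 5(12.011) + 11(1.008) + 14.007 + 15.999
    = 60.055 + 11.088 + 14.007 + 15.999 = 101.149

101.15 g/mol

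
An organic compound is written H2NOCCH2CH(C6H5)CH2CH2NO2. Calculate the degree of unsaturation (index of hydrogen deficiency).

6

Atom tally by fragment:
  H2NOCCH2 → C:2 H:4 O:1 N:1
  CH(C6H5) → C:7 H:6
  CH2 → C:1 H:2
  CH2NO2 → C:1 H:2 N:1 O:2
Element totals:
  C: 11
  H: 14
  N: 2
  O: 3
Molecular formula: C11H14N2O3.
DoU = (2C + 2 + N − H − X) / 2 = (2·11 + 2 + 2 − 14 − 0) / 2 = 6.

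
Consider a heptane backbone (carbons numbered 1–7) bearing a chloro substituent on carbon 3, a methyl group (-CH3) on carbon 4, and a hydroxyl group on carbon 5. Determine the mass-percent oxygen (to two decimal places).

9.72%

Atom tally by fragment:
  CH3 → C:1 H:3
  CH2 → C:1 H:2
  CH(Cl) → C:1 H:1 Cl:1
  CH(CH3) → C:2 H:4
  CH(OH) → C:1 H:2 O:1
  CH2 → C:1 H:2
  CH3 → C:1 H:3
Element totals:
  C: 8
  H: 17
  Cl: 1
  O: 1
Molecular formula: C8H17ClO.
Molar mass = 164.673 g/mol.
Mass from O: 1 × 15.999 = 15.999 g/mol.
%O = 15.999 / 164.673 × 100 = 9.72%.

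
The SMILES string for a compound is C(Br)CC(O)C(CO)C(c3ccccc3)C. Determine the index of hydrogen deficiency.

Atom tally by fragment:
  BrCH2 → C:1 H:2 Br:1
  CH2 → C:1 H:2
  CH(OH) → C:1 H:2 O:1
  CH(CH2OH) → C:2 H:4 O:1
  CH(C6H5) → C:7 H:6
  CH3 → C:1 H:3
Element totals:
  C: 13
  H: 19
  Br: 1
  O: 2
Molecular formula: C13H19BrO2.
DoU = (2C + 2 + N − H − X) / 2 = (2·13 + 2 + 0 − 19 − 1) / 2 = 4.

4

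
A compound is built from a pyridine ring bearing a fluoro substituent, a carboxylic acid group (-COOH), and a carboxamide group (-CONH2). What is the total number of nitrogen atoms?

Atom tally by fragment:
  pyridine ring core → C:5 H:5 N:1
  (− 3 ring H displaced by substituents)
  + F → F:1
  + COOH → C:1 H:1 O:2
  + CONH2 → C:1 H:2 O:1 N:1
Element totals:
  C: 7
  H: 5
  F: 1
  N: 2
  O: 3

2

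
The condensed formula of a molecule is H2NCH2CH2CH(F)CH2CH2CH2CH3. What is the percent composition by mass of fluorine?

Element totals:
  C: 7
  H: 16
  F: 1
  N: 1
Molecular formula: C7H16FN.
Molar mass = 133.210 g/mol.
Mass from F: 1 × 18.998 = 18.998 g/mol.
%F = 18.998 / 133.210 × 100 = 14.26%.

14.26%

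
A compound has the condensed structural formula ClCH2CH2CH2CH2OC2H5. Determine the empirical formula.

C6H13ClO

Atom tally by fragment:
  ClCH2 → C:1 H:2 Cl:1
  CH2 → C:1 H:2
  CH2 → C:1 H:2
  CH2OC2H5 → C:3 H:7 O:1
Element totals:
  C: 6
  H: 13
  Cl: 1
  O: 1
Molecular formula: C6H13ClO.
gcd of subscripts (6, 1, 13, 1) = 1, so the empirical formula equals the molecular formula.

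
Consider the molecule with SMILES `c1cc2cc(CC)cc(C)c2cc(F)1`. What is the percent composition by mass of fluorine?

Atom tally by fragment:
  naphthalene ring system core → C:10 H:8
  (− 3 ring H displaced by substituents)
  + C2H5 → C:2 H:5
  + CH3 → C:1 H:3
  + F → F:1
Element totals:
  C: 13
  H: 13
  F: 1
Molecular formula: C13H13F.
Molar mass = 188.245 g/mol.
Mass from F: 1 × 18.998 = 18.998 g/mol.
%F = 18.998 / 188.245 × 100 = 10.09%.

10.09%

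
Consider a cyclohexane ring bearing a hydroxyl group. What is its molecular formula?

Atom tally by fragment:
  cyclohexane ring core → C:6 H:12
  (− 1 ring H displaced by substituents)
  + OH → O:1 H:1
Element totals:
  C: 6
  H: 12
  O: 1

C6H12O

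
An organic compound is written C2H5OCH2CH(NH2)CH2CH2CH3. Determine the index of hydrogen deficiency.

Atom tally by fragment:
  C2H5OCH2 → C:3 H:7 O:1
  CH(NH2) → C:1 H:3 N:1
  CH2 → C:1 H:2
  CH2 → C:1 H:2
  CH3 → C:1 H:3
Element totals:
  C: 7
  H: 17
  N: 1
  O: 1
Molecular formula: C7H17NO.
DoU = (2C + 2 + N − H − X) / 2 = (2·7 + 2 + 1 − 17 − 0) / 2 = 0.

0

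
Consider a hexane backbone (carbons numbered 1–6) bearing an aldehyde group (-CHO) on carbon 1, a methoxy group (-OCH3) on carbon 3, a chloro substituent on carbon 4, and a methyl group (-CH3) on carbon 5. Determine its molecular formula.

Atom tally by fragment:
  OHCCH2 → C:2 H:3 O:1
  CH2 → C:1 H:2
  CH(OCH3) → C:2 H:4 O:1
  CH(Cl) → C:1 H:1 Cl:1
  CH(CH3) → C:2 H:4
  CH3 → C:1 H:3
Element totals:
  C: 9
  H: 17
  Cl: 1
  O: 2

C9H17ClO2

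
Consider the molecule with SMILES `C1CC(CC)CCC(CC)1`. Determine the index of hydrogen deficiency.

Atom tally by fragment:
  cyclohexane ring core → C:6 H:12
  (− 2 ring H displaced by substituents)
  + C2H5 → C:2 H:5
  + C2H5 → C:2 H:5
Element totals:
  C: 10
  H: 20
Molecular formula: C10H20.
DoU = (2C + 2 + N − H − X) / 2 = (2·10 + 2 + 0 − 20 − 0) / 2 = 1.

1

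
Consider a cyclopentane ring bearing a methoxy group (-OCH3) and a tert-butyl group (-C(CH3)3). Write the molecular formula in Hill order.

Atom tally by fragment:
  cyclopentane ring core → C:5 H:10
  (− 2 ring H displaced by substituents)
  + OCH3 → C:1 H:3 O:1
  + C(CH3)3 → C:4 H:9
Element totals:
  C: 10
  H: 20
  O: 1

C10H20O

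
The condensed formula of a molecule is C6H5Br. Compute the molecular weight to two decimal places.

157.01 g/mol

Atom tally by fragment:
  benzene ring core → C:6 H:6
  (− 1 ring H displaced by substituents)
  + Br → Br:1
Element totals:
  C: 6
  H: 5
  Br: 1
Molecular formula: C6H5Br.
  M = 6(12.011) + 5(1.008) + 79.904
    = 72.066 + 5.040 + 79.904 = 157.010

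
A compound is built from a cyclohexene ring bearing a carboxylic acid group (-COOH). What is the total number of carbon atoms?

7

Atom tally by fragment:
  cyclohexene ring core → C:6 H:10
  (− 1 ring H displaced by substituents)
  + COOH → C:1 H:1 O:2
Element totals:
  C: 7
  H: 10
  O: 2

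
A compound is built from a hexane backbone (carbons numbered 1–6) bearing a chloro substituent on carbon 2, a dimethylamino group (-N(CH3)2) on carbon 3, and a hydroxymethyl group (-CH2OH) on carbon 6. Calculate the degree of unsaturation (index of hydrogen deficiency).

Atom tally by fragment:
  CH3 → C:1 H:3
  CH(Cl) → C:1 H:1 Cl:1
  CH(N(CH3)2) → C:3 H:7 N:1
  CH2 → C:1 H:2
  CH2 → C:1 H:2
  CH2CH2OH → C:2 H:5 O:1
Element totals:
  C: 9
  H: 20
  Cl: 1
  N: 1
  O: 1
Molecular formula: C9H20ClNO.
DoU = (2C + 2 + N − H − X) / 2 = (2·9 + 2 + 1 − 20 − 1) / 2 = 0.

0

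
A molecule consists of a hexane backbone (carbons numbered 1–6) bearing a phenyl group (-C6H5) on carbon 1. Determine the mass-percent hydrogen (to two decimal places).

Atom tally by fragment:
  C6H5CH2 → C:7 H:7
  CH2 → C:1 H:2
  CH2 → C:1 H:2
  CH2 → C:1 H:2
  CH2 → C:1 H:2
  CH3 → C:1 H:3
Element totals:
  C: 12
  H: 18
Molecular formula: C12H18.
Molar mass = 162.276 g/mol.
Mass from H: 18 × 1.008 = 18.144 g/mol.
%H = 18.144 / 162.276 × 100 = 11.18%.

11.18%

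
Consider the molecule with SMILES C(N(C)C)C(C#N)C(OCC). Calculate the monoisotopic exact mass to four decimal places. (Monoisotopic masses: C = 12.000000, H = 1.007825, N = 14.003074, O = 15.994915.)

Atom tally by fragment:
  (CH3)2NCH2 → C:3 H:8 N:1
  CH(CN) → C:2 H:1 N:1
  CH2OC2H5 → C:3 H:7 O:1
Element totals:
  C: 8
  H: 16
  N: 2
  O: 1
Molecular formula: C8H16N2O.
  M = 8(12.0) + 16(1.007825) + 2(14.003074) + 15.994915
    = 96.000000 + 16.125200 + 28.006148 + 15.994915 = 156.126263

156.1263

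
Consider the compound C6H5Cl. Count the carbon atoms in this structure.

6

Element totals:
  C: 6
  H: 5
  Cl: 1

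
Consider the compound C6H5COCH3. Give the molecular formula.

C8H8O

Element totals:
  C: 8
  H: 8
  O: 1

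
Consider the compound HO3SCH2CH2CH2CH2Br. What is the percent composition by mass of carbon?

Atom tally by fragment:
  HO3SCH2 → C:1 H:3 S:1 O:3
  CH2 → C:1 H:2
  CH2 → C:1 H:2
  CH2Br → C:1 H:2 Br:1
Element totals:
  C: 4
  H: 9
  Br: 1
  O: 3
  S: 1
Molecular formula: C4H9BrO3S.
Molar mass = 217.077 g/mol.
Mass from C: 4 × 12.011 = 48.044 g/mol.
%C = 48.044 / 217.077 × 100 = 22.13%.

22.13%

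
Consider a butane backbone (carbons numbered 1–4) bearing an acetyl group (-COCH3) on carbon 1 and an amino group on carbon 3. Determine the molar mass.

Atom tally by fragment:
  CH3COCH2 → C:3 H:5 O:1
  CH2 → C:1 H:2
  CH(NH2) → C:1 H:3 N:1
  CH3 → C:1 H:3
Element totals:
  C: 6
  H: 13
  N: 1
  O: 1
Molecular formula: C6H13NO.
  M = 6(12.011) + 13(1.008) + 14.007 + 15.999
    = 72.066 + 13.104 + 14.007 + 15.999 = 115.176

115.18 g/mol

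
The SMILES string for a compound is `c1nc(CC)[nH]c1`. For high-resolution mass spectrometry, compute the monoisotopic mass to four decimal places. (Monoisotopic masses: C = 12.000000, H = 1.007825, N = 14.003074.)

96.0687

Atom tally by fragment:
  imidazole ring core → C:3 H:4 N:2
  (− 1 ring H displaced by substituents)
  + C2H5 → C:2 H:5
Element totals:
  C: 5
  H: 8
  N: 2
Molecular formula: C5H8N2.
  M = 5(12.0) + 8(1.007825) + 2(14.003074)
    = 60.000000 + 8.062600 + 28.006148 = 96.068748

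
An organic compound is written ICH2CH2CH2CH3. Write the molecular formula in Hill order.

Atom tally by fragment:
  ICH2 → C:1 H:2 I:1
  CH2 → C:1 H:2
  CH2 → C:1 H:2
  CH3 → C:1 H:3
Element totals:
  C: 4
  H: 9
  I: 1

C4H9I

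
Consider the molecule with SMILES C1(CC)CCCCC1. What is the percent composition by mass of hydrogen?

Atom tally by fragment:
  cyclohexane ring core → C:6 H:12
  (− 1 ring H displaced by substituents)
  + C2H5 → C:2 H:5
Element totals:
  C: 8
  H: 16
Molecular formula: C8H16.
Molar mass = 112.216 g/mol.
Mass from H: 16 × 1.008 = 16.128 g/mol.
%H = 16.128 / 112.216 × 100 = 14.37%.

14.37%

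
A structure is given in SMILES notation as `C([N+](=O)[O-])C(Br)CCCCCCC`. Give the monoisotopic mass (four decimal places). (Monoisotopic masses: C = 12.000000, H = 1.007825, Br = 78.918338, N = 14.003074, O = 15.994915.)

251.0521

Atom tally by fragment:
  O2NCH2 → C:1 H:2 N:1 O:2
  CH(Br) → C:1 H:1 Br:1
  CH2 → C:1 H:2
  CH2 → C:1 H:2
  CH2 → C:1 H:2
  CH2 → C:1 H:2
  CH2 → C:1 H:2
  CH2 → C:1 H:2
  CH3 → C:1 H:3
Element totals:
  C: 9
  H: 18
  Br: 1
  N: 1
  O: 2
Molecular formula: C9H18BrNO2.
  M = 9(12.0) + 18(1.007825) + 78.918338 + 14.003074 + 2(15.994915)
    = 108.000000 + 18.140850 + 78.918338 + 14.003074 + 31.989830 = 251.052092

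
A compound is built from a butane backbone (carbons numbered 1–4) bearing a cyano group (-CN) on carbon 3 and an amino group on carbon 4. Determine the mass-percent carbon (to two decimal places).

Atom tally by fragment:
  CH3 → C:1 H:3
  CH2 → C:1 H:2
  CH(CN) → C:2 H:1 N:1
  CH2NH2 → C:1 H:4 N:1
Element totals:
  C: 5
  H: 10
  N: 2
Molecular formula: C5H10N2.
Molar mass = 98.149 g/mol.
Mass from C: 5 × 12.011 = 60.055 g/mol.
%C = 60.055 / 98.149 × 100 = 61.19%.

61.19%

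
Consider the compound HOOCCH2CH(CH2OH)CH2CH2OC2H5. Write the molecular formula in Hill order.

Atom tally by fragment:
  HOOCCH2 → C:2 H:3 O:2
  CH(CH2OH) → C:2 H:4 O:1
  CH2 → C:1 H:2
  CH2OC2H5 → C:3 H:7 O:1
Element totals:
  C: 8
  H: 16
  O: 4

C8H16O4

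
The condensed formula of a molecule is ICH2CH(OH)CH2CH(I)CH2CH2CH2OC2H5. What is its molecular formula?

C9H18I2O2

Element totals:
  C: 9
  H: 18
  I: 2
  O: 2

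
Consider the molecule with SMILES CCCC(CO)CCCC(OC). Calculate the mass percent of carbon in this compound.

Atom tally by fragment:
  CH3 → C:1 H:3
  CH2 → C:1 H:2
  CH2 → C:1 H:2
  CH(CH2OH) → C:2 H:4 O:1
  CH2 → C:1 H:2
  CH2 → C:1 H:2
  CH2 → C:1 H:2
  CH2OCH3 → C:2 H:5 O:1
Element totals:
  C: 10
  H: 22
  O: 2
Molecular formula: C10H22O2.
Molar mass = 174.284 g/mol.
Mass from C: 10 × 12.011 = 120.110 g/mol.
%C = 120.110 / 174.284 × 100 = 68.92%.

68.92%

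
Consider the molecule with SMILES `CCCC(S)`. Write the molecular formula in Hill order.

Atom tally by fragment:
  CH3 → C:1 H:3
  CH2 → C:1 H:2
  CH2 → C:1 H:2
  CH2SH → C:1 H:3 S:1
Element totals:
  C: 4
  H: 10
  S: 1

C4H10S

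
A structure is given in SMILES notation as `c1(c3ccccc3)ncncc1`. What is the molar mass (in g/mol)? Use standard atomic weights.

156.19 g/mol

Atom tally by fragment:
  pyrimidine ring core → C:4 H:4 N:2
  (− 1 ring H displaced by substituents)
  + C6H5 → C:6 H:5
Element totals:
  C: 10
  H: 8
  N: 2
Molecular formula: C10H8N2.
  M = 10(12.011) + 8(1.008) + 2(14.007)
    = 120.110 + 8.064 + 28.014 = 156.188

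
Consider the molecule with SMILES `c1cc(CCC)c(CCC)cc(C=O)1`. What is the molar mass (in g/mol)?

190.29 g/mol

Atom tally by fragment:
  benzene ring core → C:6 H:6
  (− 3 ring H displaced by substituents)
  + CH2CH2CH3 → C:3 H:7
  + CH2CH2CH3 → C:3 H:7
  + CHO → C:1 H:1 O:1
Element totals:
  C: 13
  H: 18
  O: 1
Molecular formula: C13H18O.
  M = 13(12.011) + 18(1.008) + 15.999
    = 156.143 + 18.144 + 15.999 = 190.286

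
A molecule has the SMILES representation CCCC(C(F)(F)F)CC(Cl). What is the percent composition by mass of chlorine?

18.79%

Atom tally by fragment:
  CH3 → C:1 H:3
  CH2 → C:1 H:2
  CH2 → C:1 H:2
  CH(CF3) → C:2 H:1 F:3
  CH2 → C:1 H:2
  CH2Cl → C:1 H:2 Cl:1
Element totals:
  C: 7
  H: 12
  Cl: 1
  F: 3
Molecular formula: C7H12ClF3.
Molar mass = 188.617 g/mol.
Mass from Cl: 1 × 35.45 = 35.450 g/mol.
%Cl = 35.450 / 188.617 × 100 = 18.79%.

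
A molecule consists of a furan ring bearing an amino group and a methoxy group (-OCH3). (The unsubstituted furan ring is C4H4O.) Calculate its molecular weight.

Atom tally by fragment:
  furan ring core → C:4 H:4 O:1
  (− 2 ring H displaced by substituents)
  + NH2 → N:1 H:2
  + OCH3 → C:1 H:3 O:1
Element totals:
  C: 5
  H: 7
  N: 1
  O: 2
Molecular formula: C5H7NO2.
  M = 5(12.011) + 7(1.008) + 14.007 + 2(15.999)
    = 60.055 + 7.056 + 14.007 + 31.998 = 113.116

113.12 g/mol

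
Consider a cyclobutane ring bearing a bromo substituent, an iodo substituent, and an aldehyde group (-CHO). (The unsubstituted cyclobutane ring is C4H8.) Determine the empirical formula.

Atom tally by fragment:
  cyclobutane ring core → C:4 H:8
  (− 3 ring H displaced by substituents)
  + Br → Br:1
  + I → I:1
  + CHO → C:1 H:1 O:1
Element totals:
  C: 5
  H: 6
  Br: 1
  I: 1
  O: 1
Molecular formula: C5H6BrIO.
gcd of subscripts (1, 5, 6, 1, 1) = 1, so the empirical formula equals the molecular formula.

C5H6BrIO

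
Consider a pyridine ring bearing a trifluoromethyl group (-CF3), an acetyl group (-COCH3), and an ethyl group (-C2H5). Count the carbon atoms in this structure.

10

Atom tally by fragment:
  pyridine ring core → C:5 H:5 N:1
  (− 3 ring H displaced by substituents)
  + CF3 → C:1 F:3
  + COCH3 → C:2 H:3 O:1
  + C2H5 → C:2 H:5
Element totals:
  C: 10
  H: 10
  F: 3
  N: 1
  O: 1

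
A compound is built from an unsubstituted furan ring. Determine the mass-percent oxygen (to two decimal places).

23.50%

Atom tally by fragment:
  furan ring core → C:4 H:4 O:1
Element totals:
  C: 4
  H: 4
  O: 1
Molecular formula: C4H4O.
Molar mass = 68.075 g/mol.
Mass from O: 1 × 15.999 = 15.999 g/mol.
%O = 15.999 / 68.075 × 100 = 23.50%.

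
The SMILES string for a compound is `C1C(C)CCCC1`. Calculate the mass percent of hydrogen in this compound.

Atom tally by fragment:
  cyclohexane ring core → C:6 H:12
  (− 1 ring H displaced by substituents)
  + CH3 → C:1 H:3
Element totals:
  C: 7
  H: 14
Molecular formula: C7H14.
Molar mass = 98.189 g/mol.
Mass from H: 14 × 1.008 = 14.112 g/mol.
%H = 14.112 / 98.189 × 100 = 14.37%.

14.37%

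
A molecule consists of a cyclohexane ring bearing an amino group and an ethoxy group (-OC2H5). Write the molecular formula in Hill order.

Atom tally by fragment:
  cyclohexane ring core → C:6 H:12
  (− 2 ring H displaced by substituents)
  + NH2 → N:1 H:2
  + OC2H5 → C:2 H:5 O:1
Element totals:
  C: 8
  H: 17
  N: 1
  O: 1

C8H17NO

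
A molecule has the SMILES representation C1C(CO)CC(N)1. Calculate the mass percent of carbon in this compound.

Atom tally by fragment:
  cyclobutane ring core → C:4 H:8
  (− 2 ring H displaced by substituents)
  + CH2OH → C:1 H:3 O:1
  + NH2 → N:1 H:2
Element totals:
  C: 5
  H: 11
  N: 1
  O: 1
Molecular formula: C5H11NO.
Molar mass = 101.149 g/mol.
Mass from C: 5 × 12.011 = 60.055 g/mol.
%C = 60.055 / 101.149 × 100 = 59.37%.

59.37%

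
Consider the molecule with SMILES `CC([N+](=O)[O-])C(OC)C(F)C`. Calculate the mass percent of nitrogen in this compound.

8.48%

Atom tally by fragment:
  CH3 → C:1 H:3
  CH(NO2) → C:1 H:1 N:1 O:2
  CH(OCH3) → C:2 H:4 O:1
  CH(F) → C:1 H:1 F:1
  CH3 → C:1 H:3
Element totals:
  C: 6
  H: 12
  F: 1
  N: 1
  O: 3
Molecular formula: C6H12FNO3.
Molar mass = 165.164 g/mol.
Mass from N: 1 × 14.007 = 14.007 g/mol.
%N = 14.007 / 165.164 × 100 = 8.48%.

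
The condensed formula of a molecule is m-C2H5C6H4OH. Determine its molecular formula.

Atom tally by fragment:
  benzene ring core → C:6 H:6
  (− 2 ring H displaced by substituents)
  + C2H5 → C:2 H:5
  + OH → O:1 H:1
Element totals:
  C: 8
  H: 10
  O: 1

C8H10O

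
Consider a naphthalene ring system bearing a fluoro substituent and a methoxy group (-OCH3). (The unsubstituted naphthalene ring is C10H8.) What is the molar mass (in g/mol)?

176.19 g/mol

Atom tally by fragment:
  naphthalene ring system core → C:10 H:8
  (− 2 ring H displaced by substituents)
  + F → F:1
  + OCH3 → C:1 H:3 O:1
Element totals:
  C: 11
  H: 9
  F: 1
  O: 1
Molecular formula: C11H9FO.
  M = 11(12.011) + 9(1.008) + 18.998 + 15.999
    = 132.121 + 9.072 + 18.998 + 15.999 = 176.190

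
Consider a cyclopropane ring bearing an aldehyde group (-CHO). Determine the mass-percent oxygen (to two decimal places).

22.83%

Atom tally by fragment:
  cyclopropane ring core → C:3 H:6
  (− 1 ring H displaced by substituents)
  + CHO → C:1 H:1 O:1
Element totals:
  C: 4
  H: 6
  O: 1
Molecular formula: C4H6O.
Molar mass = 70.091 g/mol.
Mass from O: 1 × 15.999 = 15.999 g/mol.
%O = 15.999 / 70.091 × 100 = 22.83%.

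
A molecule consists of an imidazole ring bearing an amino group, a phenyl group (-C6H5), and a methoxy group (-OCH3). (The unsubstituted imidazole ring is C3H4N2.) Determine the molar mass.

Atom tally by fragment:
  imidazole ring core → C:3 H:4 N:2
  (− 3 ring H displaced by substituents)
  + NH2 → N:1 H:2
  + C6H5 → C:6 H:5
  + OCH3 → C:1 H:3 O:1
Element totals:
  C: 10
  H: 11
  N: 3
  O: 1
Molecular formula: C10H11N3O.
  M = 10(12.011) + 11(1.008) + 3(14.007) + 15.999
    = 120.110 + 11.088 + 42.021 + 15.999 = 189.218

189.22 g/mol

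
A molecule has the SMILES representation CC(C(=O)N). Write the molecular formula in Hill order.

C3H7NO

Atom tally by fragment:
  CH3 → C:1 H:3
  CH2CONH2 → C:2 H:4 O:1 N:1
Element totals:
  C: 3
  H: 7
  N: 1
  O: 1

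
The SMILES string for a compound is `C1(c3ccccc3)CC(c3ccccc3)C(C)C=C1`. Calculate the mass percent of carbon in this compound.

Atom tally by fragment:
  cyclohexene ring core → C:6 H:10
  (− 3 ring H displaced by substituents)
  + C6H5 → C:6 H:5
  + C6H5 → C:6 H:5
  + CH3 → C:1 H:3
Element totals:
  C: 19
  H: 20
Molecular formula: C19H20.
Molar mass = 248.369 g/mol.
Mass from C: 19 × 12.011 = 228.209 g/mol.
%C = 228.209 / 248.369 × 100 = 91.88%.

91.88%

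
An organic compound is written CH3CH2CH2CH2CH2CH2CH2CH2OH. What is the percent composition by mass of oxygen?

12.29%

Atom tally by fragment:
  CH3 → C:1 H:3
  CH2 → C:1 H:2
  CH2 → C:1 H:2
  CH2 → C:1 H:2
  CH2 → C:1 H:2
  CH2 → C:1 H:2
  CH2 → C:1 H:2
  CH2OH → C:1 H:3 O:1
Element totals:
  C: 8
  H: 18
  O: 1
Molecular formula: C8H18O.
Molar mass = 130.231 g/mol.
Mass from O: 1 × 15.999 = 15.999 g/mol.
%O = 15.999 / 130.231 × 100 = 12.29%.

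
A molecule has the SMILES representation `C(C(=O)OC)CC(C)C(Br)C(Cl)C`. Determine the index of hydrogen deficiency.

Atom tally by fragment:
  CH3OOCCH2 → C:3 H:5 O:2
  CH2 → C:1 H:2
  CH(CH3) → C:2 H:4
  CH(Br) → C:1 H:1 Br:1
  CH(Cl) → C:1 H:1 Cl:1
  CH3 → C:1 H:3
Element totals:
  C: 9
  H: 16
  Br: 1
  Cl: 1
  O: 2
Molecular formula: C9H16BrClO2.
DoU = (2C + 2 + N − H − X) / 2 = (2·9 + 2 + 0 − 16 − 2) / 2 = 1.

1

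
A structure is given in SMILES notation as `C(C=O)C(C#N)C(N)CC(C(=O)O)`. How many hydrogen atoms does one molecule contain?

Atom tally by fragment:
  OHCCH2 → C:2 H:3 O:1
  CH(CN) → C:2 H:1 N:1
  CH(NH2) → C:1 H:3 N:1
  CH2 → C:1 H:2
  CH2COOH → C:2 H:3 O:2
Element totals:
  C: 8
  H: 12
  N: 2
  O: 3

12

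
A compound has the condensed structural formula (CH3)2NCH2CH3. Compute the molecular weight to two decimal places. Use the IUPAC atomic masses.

73.14 g/mol

Element totals:
  C: 4
  H: 11
  N: 1
Molecular formula: C4H11N.
  M = 4(12.011) + 11(1.008) + 14.007
    = 48.044 + 11.088 + 14.007 = 73.139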